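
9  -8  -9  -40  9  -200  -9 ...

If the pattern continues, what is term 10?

The terms cycle through 2 interleaved subsequences.
Track A: 9, -9, 9, -9 (the oscillation 9·(−1)^(n+1)).
Track B: -8, -40, -200 (multiplying by 5 each time).
Position 10 → track B, term 5 = -5000.

-5000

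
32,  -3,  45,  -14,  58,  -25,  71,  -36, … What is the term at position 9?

84

The terms cycle through 2 interleaved subsequences.
Track A: 32, 45, 58, 71 — arithmetic with common difference +13.
Track B: -3, -14, -25, -36 — subtracting 11 each time.
Term 9 comes from track A (its 5th entry): 84.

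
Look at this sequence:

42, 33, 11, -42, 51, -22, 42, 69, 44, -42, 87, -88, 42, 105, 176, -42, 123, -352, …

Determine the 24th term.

Split by position mod 3: positions 1, 4, 7, … form one track, and each other residue class forms its own.
Track A = 42, -42, 42, -42, 42, -42: alternating ±42.
Track B = 33, 51, 69, 87, 105, 123: adding 18 each time.
Track C = 11, -22, 44, -88, 176, -352: a geometric progression (common ratio -2).
Position 24 falls in track C as its term 8, giving -1408.

-1408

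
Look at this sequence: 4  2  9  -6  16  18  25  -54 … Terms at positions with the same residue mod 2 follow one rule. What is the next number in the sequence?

36

Odd-indexed and even-indexed terms follow separate rules.
Subsequence A: 4, 9, 16, 25. The squares 2², 3², 4², ….
Subsequence B: 2, -6, 18, -54. Geometric with ratio -3.
The 9th slot belongs to subsequence A; its 5th term is 36.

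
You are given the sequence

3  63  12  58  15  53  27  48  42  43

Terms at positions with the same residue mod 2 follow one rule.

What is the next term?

69

Split by position mod 2 into 2 tracks.
Stream A: 3, 12, 15, 27, 42 — a Fibonacci-like recurrence a_n = a_{n-1} + a_{n-2}.
Stream B: 63, 58, 53, 48, 43 — arithmetic with common difference −5.
Term 11 comes from stream A (its 6th entry): 69.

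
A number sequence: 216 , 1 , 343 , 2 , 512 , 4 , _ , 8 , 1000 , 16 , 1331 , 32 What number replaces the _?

Odd-indexed and even-indexed terms follow separate rules.
Subsequence A is 216, 343, 512, ?, 1000, 1331, which is the cubes 6³, 7³, 8³, ….
Subsequence B is 1, 2, 4, 8, 16, 32, which is powers of 2.
Filling subsequence A at index 4 by its rule yields 729.

729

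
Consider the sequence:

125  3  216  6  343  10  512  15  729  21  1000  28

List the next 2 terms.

Positions 1, 3, 5, … form one subsequence and positions 2, 4, 6, … form another.
Stream A: 125, 216, 343, 512, 729, 1000. Perfect cubes starting at 5³.
Stream B: 3, 6, 10, 15, 21, 28. The triangular numbers T_2, T_3, ….
Position 13 → stream A, term 7 = 1331.
Position 14 falls in stream B as its term 7, giving 36.

1331, 36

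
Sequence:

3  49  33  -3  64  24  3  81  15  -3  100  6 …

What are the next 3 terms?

Split by position mod 3 into 3 tracks.
Track A: 3, -3, 3, -3 — the oscillation 3·(−1)^(n+1).
Track B: 49, 64, 81, 100 — the squares 7², 8², 9², ….
Track C: 33, 24, 15, 6 — linear: a_n = 42 − 9·n.
Position 13 → track A, term 5 = 3.
Position 14 falls in track B as its term 5, giving 121.
Position 15 falls in track C as its term 5, giving -3.

3, 121, -3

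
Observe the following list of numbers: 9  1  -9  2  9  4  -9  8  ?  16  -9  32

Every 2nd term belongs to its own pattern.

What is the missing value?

9

Positions 1, 3, 5, … form one subsequence and positions 2, 4, 6, … form another.
Subsequence A: 9, -9, 9, -9, ?, -9 (oscillating between 9 and -9).
Subsequence B: 1, 2, 4, 8, 16, 32 (successive powers of 2).
Subsequence A's pattern makes the blank 9.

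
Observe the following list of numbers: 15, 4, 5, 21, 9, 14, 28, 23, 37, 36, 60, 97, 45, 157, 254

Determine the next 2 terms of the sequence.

The slot pattern repeats as ABB (period 3), so there are 2 interleaved tracks.
Subsequence A: 15, 21, 28, 36, 45. Triangular numbers n(n+1)/2 for n = 5, 6, ….
Subsequence B: 4, 5, 9, 14, 23, 37, 60, 97, 157, 254. Each term equals the sum of the previous two.
The 16th slot belongs to subsequence A; its 6th term is 55.
The 17th slot belongs to subsequence B; its 11th term is 411.

55, 411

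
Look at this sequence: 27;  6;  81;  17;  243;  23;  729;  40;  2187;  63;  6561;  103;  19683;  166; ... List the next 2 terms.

Taking every 2nd term gives 2 separate tracks.
Track A = 27, 81, 243, 729, 2187, 6561, 19683: powers of 3.
Track B = 6, 17, 23, 40, 63, 103, 166: Fibonacci-style (each term is the sum of the two before it).
Position 15 falls in track A as its term 8, giving 59049.
Position 16 → track B, term 8 = 269.

59049, 269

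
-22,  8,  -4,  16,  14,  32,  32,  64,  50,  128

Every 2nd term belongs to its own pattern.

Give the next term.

68

Positions 1, 3, 5, … form one subsequence and positions 2, 4, 6, … form another.
Track A is -22, -4, 14, 32, 50, which is arithmetic, step +18.
Track B is 8, 16, 32, 64, 128, which is powers 2^3, 2^4, 2^5, ….
The 11th slot belongs to track A; its 6th term is 68.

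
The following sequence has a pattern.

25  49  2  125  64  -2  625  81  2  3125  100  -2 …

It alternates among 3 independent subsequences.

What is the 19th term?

The terms cycle through 3 interleaved subsequences.
Track A is 25, 125, 625, 3125, which is powers 5^2, 5^3, 5^4, ….
Track B is 49, 64, 81, 100, which is perfect squares starting at 7².
Track C is 2, -2, 2, -2, which is alternating ±2.
Position 19 falls in track A as its term 7, giving 390625.

390625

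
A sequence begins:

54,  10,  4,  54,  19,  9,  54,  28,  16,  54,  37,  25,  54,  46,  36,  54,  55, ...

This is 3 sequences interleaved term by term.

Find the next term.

49

Split by position mod 3 into 3 tracks.
Stream A = 54, 54, 54, 54, 54, 54: always 54.
Stream B = 10, 19, 28, 37, 46, 55: linear: a_n = 1 + 9·n.
Stream C = 4, 9, 16, 25, 36: perfect squares starting at 2².
Term 18 comes from stream C (its 6th entry): 49.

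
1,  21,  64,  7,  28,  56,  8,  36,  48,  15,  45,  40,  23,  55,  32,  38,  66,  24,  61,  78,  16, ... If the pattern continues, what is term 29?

Read the sequence 3 terms at a time; column i is its own pattern.
Stream A: 1, 7, 8, 15, 23, 38, 61 (a Fibonacci-like recurrence a_n = a_{n-1} + a_{n-2}).
Stream B: 21, 28, 36, 45, 55, 66, 78 (triangular numbers n(n+1)/2 for n = 6, 7, …).
Stream C: 64, 56, 48, 40, 32, 24, 16 (arithmetic with common difference −8).
Term 29 comes from stream B (its 10th entry): 120.

120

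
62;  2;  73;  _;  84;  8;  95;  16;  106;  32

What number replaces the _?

4

Split by position mod 2 into 2 tracks.
Track A: 62, 73, 84, 95, 106 (arithmetic with common difference +11).
Track B: 2, ?, 8, 16, 32 (successive powers of 2).
Filling track B at index 2 by its rule yields 4.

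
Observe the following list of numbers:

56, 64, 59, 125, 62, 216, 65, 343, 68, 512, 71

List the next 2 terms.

729, 74

The terms cycle through 2 interleaved subsequences.
Subsequence A is 56, 59, 62, 65, 68, 71, which is arithmetic, step +3.
Subsequence B is 64, 125, 216, 343, 512, which is consecutive cubes n³ from n = 4.
The 12th slot belongs to subsequence B; its 6th term is 729.
Position 13 → subsequence A, term 7 = 74.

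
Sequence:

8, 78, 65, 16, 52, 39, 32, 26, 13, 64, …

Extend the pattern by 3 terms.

0, -13, 128

Reading positions in blocks of 3 reveals the pattern ABB — 2 tracks woven together.
Track A: 8, 16, 32, 64 — powers of 2.
Track B: 78, 65, 52, 39, 26, 13 — arithmetic with common difference −13.
Term 11 comes from track B (its 7th entry): 0.
Position 12 falls in track B as its term 8, giving -13.
Position 13 → track A, term 5 = 128.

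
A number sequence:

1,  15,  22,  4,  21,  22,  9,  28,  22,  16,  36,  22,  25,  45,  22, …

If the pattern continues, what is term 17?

55

The terms cycle through 3 interleaved subsequences.
Subsequence A: 1, 4, 9, 16, 25 (the squares 1², 2², 3², …).
Subsequence B: 15, 21, 28, 36, 45 (triangular numbers n(n+1)/2 for n = 5, 6, …).
Subsequence C: 22, 22, 22, 22, 22 (the constant sequence 22).
Term 17 comes from subsequence B (its 6th entry): 55.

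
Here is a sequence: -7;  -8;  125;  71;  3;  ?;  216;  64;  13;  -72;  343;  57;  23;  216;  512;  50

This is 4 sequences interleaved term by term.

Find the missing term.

Taking every 4th term gives 4 separate tracks.
Subsequence A: -7, 3, 13, 23. Arithmetic with common difference +10.
Subsequence B: -8, ?, -72, 216. Geometric, ×-3 each step.
Subsequence C: 125, 216, 343, 512. Consecutive cubes n³ from n = 5.
Subsequence D: 71, 64, 57, 50. Arithmetic, step −7.
The gap is subsequence B's term 2; the rule gives 24.

24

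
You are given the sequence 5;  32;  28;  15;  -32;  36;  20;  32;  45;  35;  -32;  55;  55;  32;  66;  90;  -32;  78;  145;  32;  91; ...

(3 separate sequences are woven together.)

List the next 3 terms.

Read the sequence 3 terms at a time; column i is its own pattern.
Subsequence A: 5, 15, 20, 35, 55, 90, 145. Each term equals the sum of the previous two.
Subsequence B: 32, -32, 32, -32, 32, -32, 32. Oscillating between 32 and -32.
Subsequence C: 28, 36, 45, 55, 66, 78, 91. Triangular numbers n(n+1)/2 for n = 7, 8, ….
Position 22 falls in subsequence A as its term 8, giving 235.
Term 23 comes from subsequence B (its 8th entry): -32.
Term 24 comes from subsequence C (its 8th entry): 105.

235, -32, 105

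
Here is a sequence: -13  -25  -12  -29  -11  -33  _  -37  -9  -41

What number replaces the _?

-10

The terms cycle through 2 interleaved subsequences.
Subsequence A = -13, -12, -11, ?, -9: adding 1 each time.
Subsequence B = -25, -29, -33, -37, -41: subtracting 4 each time.
Filling subsequence A at index 4 by its rule yields -10.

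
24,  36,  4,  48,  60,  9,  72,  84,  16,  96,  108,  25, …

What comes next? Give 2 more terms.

120, 132

The slot pattern repeats as AAB (period 3), so there are 2 interleaved tracks.
Subsequence A: 24, 36, 48, 60, 72, 84, 96, 108 — arithmetic, step +12.
Subsequence B: 4, 9, 16, 25 — perfect squares starting at 2².
The 13th slot belongs to subsequence A; its 9th term is 120.
The 14th slot belongs to subsequence A; its 10th term is 132.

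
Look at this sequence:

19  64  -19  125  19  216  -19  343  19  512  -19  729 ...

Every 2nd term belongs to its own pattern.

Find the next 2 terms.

19, 1000

Split by position mod 2 into 2 tracks.
Track A: 19, -19, 19, -19, 19, -19. Oscillating between 19 and -19.
Track B: 64, 125, 216, 343, 512, 729. Perfect cubes starting at 4³.
The 13th slot belongs to track A; its 7th term is 19.
Position 14 falls in track B as its term 7, giving 1000.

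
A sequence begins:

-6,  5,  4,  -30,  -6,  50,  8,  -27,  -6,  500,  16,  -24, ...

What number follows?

Split by position mod 4 into 4 tracks.
Track A: -6, -6, -6 (constant -6).
Track B: 5, 50, 500 (geometric, ×10 each step).
Track C: 4, 8, 16 (powers of 2).
Track D: -30, -27, -24 (linear: a_n = -33 + 3·n).
Position 13 falls in track A as its term 4, giving -6.

-6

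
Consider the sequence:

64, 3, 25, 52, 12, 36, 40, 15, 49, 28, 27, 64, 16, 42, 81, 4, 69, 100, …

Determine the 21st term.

121

The terms cycle through 3 interleaved subsequences.
Track A: 64, 52, 40, 28, 16, 4 (arithmetic with common difference −12).
Track B: 3, 12, 15, 27, 42, 69 (each term equals the sum of the previous two).
Track C: 25, 36, 49, 64, 81, 100 (perfect squares starting at 5²).
Position 21 falls in track C as its term 7, giving 121.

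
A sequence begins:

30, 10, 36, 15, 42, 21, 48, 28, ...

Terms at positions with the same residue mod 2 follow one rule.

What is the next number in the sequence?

54

Odd-indexed and even-indexed terms follow separate rules.
Subsequence A = 30, 36, 42, 48: arithmetic with common difference +6.
Subsequence B = 10, 15, 21, 28: triangular numbers starting at T_4.
Term 9 comes from subsequence A (its 5th entry): 54.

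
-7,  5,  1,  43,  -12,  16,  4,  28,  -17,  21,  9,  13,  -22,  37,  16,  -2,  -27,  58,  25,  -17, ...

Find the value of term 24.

The terms cycle through 4 interleaved subsequences.
Track A is -7, -12, -17, -22, -27, which is linear: a_n = -2 − 5·n.
Track B is 5, 16, 21, 37, 58, which is a Fibonacci-like recurrence a_n = a_{n-1} + a_{n-2}.
Track C is 1, 4, 9, 16, 25, which is the squares 1², 2², 3², ….
Track D is 43, 28, 13, -2, -17, which is arithmetic, step −15.
The 24th slot belongs to track D; its 6th term is -32.

-32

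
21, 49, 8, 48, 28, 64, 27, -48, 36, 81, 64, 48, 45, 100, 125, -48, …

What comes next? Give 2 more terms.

Split by position mod 4 into 4 tracks.
Track A: 21, 28, 36, 45 — triangular numbers n(n+1)/2 for n = 6, 7, ….
Track B: 49, 64, 81, 100 — consecutive squares n² from n = 7.
Track C: 8, 27, 64, 125 — consecutive cubes n³ from n = 2.
Track D: 48, -48, 48, -48 — the oscillation 48·(−1)^(n+1).
Term 17 comes from track A (its 5th entry): 55.
Position 18 falls in track B as its term 5, giving 121.

55, 121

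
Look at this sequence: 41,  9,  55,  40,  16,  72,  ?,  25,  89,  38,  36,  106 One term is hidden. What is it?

Split by position mod 3: positions 1, 4, 7, … form one track, and each other residue class forms its own.
Track A: 41, 40, ?, 38 — arithmetic with common difference −1.
Track B: 9, 16, 25, 36 — the squares 3², 4², 5², ….
Track C: 55, 72, 89, 106 — adding 17 each time.
So the missing entry in track A is 39.

39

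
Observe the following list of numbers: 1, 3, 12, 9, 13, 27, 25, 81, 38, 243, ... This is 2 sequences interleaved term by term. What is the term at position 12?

Split by position mod 2 into 2 tracks.
Subsequence A is 1, 12, 13, 25, 38, which is Fibonacci-style (each term is the sum of the two before it).
Subsequence B is 3, 9, 27, 81, 243, which is powers 3^1, 3^2, 3^3, ….
Position 12 → subsequence B, term 6 = 729.

729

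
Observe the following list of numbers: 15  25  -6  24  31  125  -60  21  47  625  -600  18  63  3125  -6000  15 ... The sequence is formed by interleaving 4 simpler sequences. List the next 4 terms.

Taking every 4th term gives 4 separate tracks.
Subsequence A = 15, 31, 47, 63: arithmetic, step +16.
Subsequence B = 25, 125, 625, 3125: powers of 5.
Subsequence C = -6, -60, -600, -6000: multiplying by 10 each time.
Subsequence D = 24, 21, 18, 15: arithmetic, step −3.
Term 17 comes from subsequence A (its 5th entry): 79.
Position 18 falls in subsequence B as its term 5, giving 15625.
Position 19 falls in subsequence C as its term 5, giving -60000.
Position 20 falls in subsequence D as its term 5, giving 12.

79, 15625, -60000, 12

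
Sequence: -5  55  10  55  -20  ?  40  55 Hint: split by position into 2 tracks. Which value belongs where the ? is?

Odd-indexed and even-indexed terms follow separate rules.
Subsequence A: -5, 10, -20, 40. Multiplying by -2 each time.
Subsequence B: 55, 55, ?, 55. Constant 55.
Filling subsequence B at index 3 by its rule yields 55.

55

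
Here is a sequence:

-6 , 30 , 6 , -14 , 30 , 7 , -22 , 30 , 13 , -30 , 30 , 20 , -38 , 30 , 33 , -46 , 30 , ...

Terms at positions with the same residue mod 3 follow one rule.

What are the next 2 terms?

The terms cycle through 3 interleaved subsequences.
Track A: -6, -14, -22, -30, -38, -46 (subtracting 8 each time).
Track B: 30, 30, 30, 30, 30, 30 (always 30).
Track C: 6, 7, 13, 20, 33 (a Fibonacci-like recurrence a_n = a_{n-1} + a_{n-2}).
Position 18 falls in track C as its term 6, giving 53.
The 19th slot belongs to track A; its 7th term is -54.

53, -54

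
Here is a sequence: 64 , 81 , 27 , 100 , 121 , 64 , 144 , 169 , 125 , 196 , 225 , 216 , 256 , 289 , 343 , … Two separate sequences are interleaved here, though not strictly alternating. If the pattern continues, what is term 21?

729

Positions follow the repeating pattern AAB; grouping by letter gives 2 tracks.
Stream A: 64, 81, 100, 121, 144, 169, 196, 225, 256, 289. Consecutive squares n² from n = 8.
Stream B: 27, 64, 125, 216, 343. The cubes 3³, 4³, 5³, ….
Position 21 → stream B, term 7 = 729.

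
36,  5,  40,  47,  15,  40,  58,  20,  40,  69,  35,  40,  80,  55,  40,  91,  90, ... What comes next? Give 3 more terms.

Split by position mod 3 into 3 tracks.
Track A: 36, 47, 58, 69, 80, 91 — adding 11 each time.
Track B: 5, 15, 20, 35, 55, 90 — Fibonacci-style (each term is the sum of the two before it).
Track C: 40, 40, 40, 40, 40 — constant 40.
The 18th slot belongs to track C; its 6th term is 40.
The 19th slot belongs to track A; its 7th term is 102.
Position 20 falls in track B as its term 7, giving 145.

40, 102, 145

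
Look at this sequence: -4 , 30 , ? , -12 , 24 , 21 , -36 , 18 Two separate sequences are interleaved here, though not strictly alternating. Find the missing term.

The slot pattern repeats as ABB (period 3), so there are 2 interleaved tracks.
Track A: -4, -12, -36 (a geometric progression (common ratio 3)).
Track B: 30, ?, 24, 21, 18 (linear: a_n = 33 − 3·n).
Filling track B at index 2 by its rule yields 27.

27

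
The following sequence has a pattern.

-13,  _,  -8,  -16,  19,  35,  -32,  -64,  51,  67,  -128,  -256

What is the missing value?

3

The slot pattern repeats as AABB (period 4), so there are 2 interleaved tracks.
Track A = -13, ?, 19, 35, 51, 67: linear: a_n = -29 + 16·n.
Track B = -8, -16, -32, -64, -128, -256: geometric, ×2 each step.
Filling track A at index 2 by its rule yields 3.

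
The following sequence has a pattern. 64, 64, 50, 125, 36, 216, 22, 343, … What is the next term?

8

Taking every 2nd term gives 2 separate tracks.
Stream A: 64, 50, 36, 22. Linear: a_n = 78 − 14·n.
Stream B: 64, 125, 216, 343. Perfect cubes starting at 4³.
Position 9 falls in stream A as its term 5, giving 8.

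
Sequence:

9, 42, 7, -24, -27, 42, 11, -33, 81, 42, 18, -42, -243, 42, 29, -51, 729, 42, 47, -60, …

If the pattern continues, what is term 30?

Taking every 4th term gives 4 separate tracks.
Track A: 9, -27, 81, -243, 729 — a geometric progression (common ratio -3).
Track B: 42, 42, 42, 42, 42 — constant 42.
Track C: 7, 11, 18, 29, 47 — Fibonacci-style (each term is the sum of the two before it).
Track D: -24, -33, -42, -51, -60 — arithmetic with common difference −9.
Term 30 comes from track B (its 8th entry): 42.

42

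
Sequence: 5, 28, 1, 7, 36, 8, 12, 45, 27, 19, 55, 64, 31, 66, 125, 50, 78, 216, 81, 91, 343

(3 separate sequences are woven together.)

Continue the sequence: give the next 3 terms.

Taking every 3rd term gives 3 separate tracks.
Stream A: 5, 7, 12, 19, 31, 50, 81 (a Fibonacci-like recurrence a_n = a_{n-1} + a_{n-2}).
Stream B: 28, 36, 45, 55, 66, 78, 91 (triangular numbers starting at T_7).
Stream C: 1, 8, 27, 64, 125, 216, 343 (perfect cubes starting at 1³).
Position 22 falls in stream A as its term 8, giving 131.
The 23rd slot belongs to stream B; its 8th term is 105.
Position 24 → stream C, term 8 = 512.

131, 105, 512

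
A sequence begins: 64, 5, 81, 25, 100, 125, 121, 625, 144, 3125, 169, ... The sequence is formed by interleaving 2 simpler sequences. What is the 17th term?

Odd-indexed and even-indexed terms follow separate rules.
Track A: 64, 81, 100, 121, 144, 169 (the squares 8², 9², 10², …).
Track B: 5, 25, 125, 625, 3125 (geometric with ratio 5).
Position 17 → track A, term 9 = 256.

256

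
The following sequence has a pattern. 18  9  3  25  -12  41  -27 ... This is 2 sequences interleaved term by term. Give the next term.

57

Positions 1, 3, 5, … form one subsequence and positions 2, 4, 6, … form another.
Subsequence A: 18, 3, -12, -27 — linear: a_n = 33 − 15·n.
Subsequence B: 9, 25, 41 — linear: a_n = -7 + 16·n.
Position 8 falls in subsequence B as its term 4, giving 57.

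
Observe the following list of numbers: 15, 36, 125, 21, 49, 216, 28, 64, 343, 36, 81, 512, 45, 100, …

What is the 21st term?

Read the sequence 3 terms at a time; column i is its own pattern.
Subsequence A is 15, 21, 28, 36, 45, which is triangular numbers starting at T_5.
Subsequence B is 36, 49, 64, 81, 100, which is the squares 6², 7², 8², ….
Subsequence C is 125, 216, 343, 512, which is consecutive cubes n³ from n = 5.
Position 21 falls in subsequence C as its term 7, giving 1331.

1331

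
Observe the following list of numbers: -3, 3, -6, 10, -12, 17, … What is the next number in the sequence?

-24

Taking every 2nd term gives 2 separate tracks.
Track A: -3, -6, -12 (multiplying by 2 each time).
Track B: 3, 10, 17 (arithmetic, step +7).
Position 7 falls in track A as its term 4, giving -24.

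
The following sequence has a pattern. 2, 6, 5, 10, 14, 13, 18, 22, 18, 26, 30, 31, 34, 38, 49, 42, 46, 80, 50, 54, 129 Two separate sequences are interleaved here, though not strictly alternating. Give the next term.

58

The slot pattern repeats as AAB (period 3), so there are 2 interleaved tracks.
Stream A = 2, 6, 10, 14, 18, 22, 26, 30, 34, 38, 42, 46, 50, 54: adding 4 each time.
Stream B = 5, 13, 18, 31, 49, 80, 129: each term equals the sum of the previous two.
The 22nd slot belongs to stream A; its 15th term is 58.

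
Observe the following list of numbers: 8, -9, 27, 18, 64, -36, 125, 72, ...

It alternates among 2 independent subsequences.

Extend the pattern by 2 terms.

Taking every 2nd term gives 2 separate tracks.
Subsequence A is 8, 27, 64, 125, which is consecutive cubes n³ from n = 2.
Subsequence B is -9, 18, -36, 72, which is multiplying by -2 each time.
Position 9 falls in subsequence A as its term 5, giving 216.
Position 10 falls in subsequence B as its term 5, giving -144.

216, -144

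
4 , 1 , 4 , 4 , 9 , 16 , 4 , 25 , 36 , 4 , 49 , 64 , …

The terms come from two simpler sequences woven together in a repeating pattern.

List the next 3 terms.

4, 81, 100

Positions follow the repeating pattern ABB; grouping by letter gives 2 tracks.
Track A: 4, 4, 4, 4 — constant 4.
Track B: 1, 4, 9, 16, 25, 36, 49, 64 — consecutive squares n² from n = 1.
The 13th slot belongs to track A; its 5th term is 4.
Term 14 comes from track B (its 9th entry): 81.
The 15th slot belongs to track B; its 10th term is 100.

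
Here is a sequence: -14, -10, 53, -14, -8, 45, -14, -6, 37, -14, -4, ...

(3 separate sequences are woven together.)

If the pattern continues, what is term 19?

Split by position mod 3: positions 1, 4, 7, … form one track, and each other residue class forms its own.
Track A = -14, -14, -14, -14: constant -14.
Track B = -10, -8, -6, -4: arithmetic, step +2.
Track C = 53, 45, 37: linear: a_n = 61 − 8·n.
The 19th slot belongs to track A; its 7th term is -14.

-14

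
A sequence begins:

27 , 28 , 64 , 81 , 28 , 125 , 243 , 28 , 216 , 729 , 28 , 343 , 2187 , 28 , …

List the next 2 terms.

Split by position mod 3 into 3 tracks.
Track A is 27, 81, 243, 729, 2187, which is powers of 3.
Track B is 28, 28, 28, 28, 28, which is constant 28.
Track C is 64, 125, 216, 343, which is perfect cubes starting at 4³.
Position 15 falls in track C as its term 5, giving 512.
Position 16 falls in track A as its term 6, giving 6561.

512, 6561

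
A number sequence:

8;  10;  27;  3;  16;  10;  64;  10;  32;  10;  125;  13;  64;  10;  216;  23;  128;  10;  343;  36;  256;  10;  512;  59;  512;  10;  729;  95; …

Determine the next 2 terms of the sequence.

The terms cycle through 4 interleaved subsequences.
Stream A = 8, 16, 32, 64, 128, 256, 512: successive powers of 2.
Stream B = 10, 10, 10, 10, 10, 10, 10: constant 10.
Stream C = 27, 64, 125, 216, 343, 512, 729: consecutive cubes n³ from n = 3.
Stream D = 3, 10, 13, 23, 36, 59, 95: a Fibonacci-like recurrence a_n = a_{n-1} + a_{n-2}.
Position 29 falls in stream A as its term 8, giving 1024.
Position 30 falls in stream B as its term 8, giving 10.

1024, 10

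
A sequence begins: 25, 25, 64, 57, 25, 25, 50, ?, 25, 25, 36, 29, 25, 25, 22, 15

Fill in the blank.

Positions follow the repeating pattern AABB; grouping by letter gives 2 tracks.
Track A is 25, 25, 25, 25, 25, 25, 25, 25, which is always 25.
Track B is 64, 57, 50, ?, 36, 29, 22, 15, which is arithmetic with common difference −7.
So the missing entry in track B is 43.

43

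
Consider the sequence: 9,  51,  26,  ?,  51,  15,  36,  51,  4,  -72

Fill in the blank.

-18

Split by position mod 3: positions 1, 4, 7, … form one track, and each other residue class forms its own.
Stream A: 9, ?, 36, -72 (geometric, ×-2 each step).
Stream B: 51, 51, 51 (always 51).
Stream C: 26, 15, 4 (subtracting 11 each time).
So the missing entry in stream A is -18.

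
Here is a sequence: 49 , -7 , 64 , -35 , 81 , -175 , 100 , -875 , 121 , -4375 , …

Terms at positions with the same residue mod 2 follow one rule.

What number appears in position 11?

144

The terms cycle through 2 interleaved subsequences.
Track A = 49, 64, 81, 100, 121: perfect squares starting at 7².
Track B = -7, -35, -175, -875, -4375: a geometric progression (common ratio 5).
Position 11 → track A, term 6 = 144.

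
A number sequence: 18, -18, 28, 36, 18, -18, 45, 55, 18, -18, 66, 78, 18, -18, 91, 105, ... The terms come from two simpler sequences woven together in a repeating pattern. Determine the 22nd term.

Positions follow the repeating pattern AABB; grouping by letter gives 2 tracks.
Track A = 18, -18, 18, -18, 18, -18, 18, -18: the oscillation 18·(−1)^(n+1).
Track B = 28, 36, 45, 55, 66, 78, 91, 105: triangular numbers starting at T_7.
The 22nd slot belongs to track A; its 12th term is -18.

-18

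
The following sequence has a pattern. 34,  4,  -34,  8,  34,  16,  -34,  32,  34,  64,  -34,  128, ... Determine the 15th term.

-34

Odd-indexed and even-indexed terms follow separate rules.
Track A: 34, -34, 34, -34, 34, -34 — alternating ±34.
Track B: 4, 8, 16, 32, 64, 128 — powers of 2.
The 15th slot belongs to track A; its 8th term is -34.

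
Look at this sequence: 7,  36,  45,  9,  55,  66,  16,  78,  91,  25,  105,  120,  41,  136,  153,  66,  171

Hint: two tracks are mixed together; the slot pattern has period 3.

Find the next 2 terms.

Reading positions in blocks of 3 reveals the pattern ABB — 2 tracks woven together.
Track A: 7, 9, 16, 25, 41, 66. Each term equals the sum of the previous two.
Track B: 36, 45, 55, 66, 78, 91, 105, 120, 136, 153, 171. Triangular numbers starting at T_8.
Position 18 falls in track B as its term 12, giving 190.
Position 19 → track A, term 7 = 107.

190, 107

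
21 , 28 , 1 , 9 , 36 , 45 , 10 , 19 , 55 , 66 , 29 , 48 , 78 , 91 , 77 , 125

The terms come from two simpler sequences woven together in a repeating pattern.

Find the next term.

The slot pattern repeats as AABB (period 4), so there are 2 interleaved tracks.
Stream A is 21, 28, 36, 45, 55, 66, 78, 91, which is triangular numbers starting at T_6.
Stream B is 1, 9, 10, 19, 29, 48, 77, 125, which is each term equals the sum of the previous two.
Term 17 comes from stream A (its 9th entry): 105.

105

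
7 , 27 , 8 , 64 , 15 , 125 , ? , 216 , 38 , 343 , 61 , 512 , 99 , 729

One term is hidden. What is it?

The terms cycle through 2 interleaved subsequences.
Track A: 7, 8, 15, ?, 38, 61, 99 (a Fibonacci-like recurrence a_n = a_{n-1} + a_{n-2}).
Track B: 27, 64, 125, 216, 343, 512, 729 (the cubes 3³, 4³, 5³, …).
So the missing entry in track A is 23.

23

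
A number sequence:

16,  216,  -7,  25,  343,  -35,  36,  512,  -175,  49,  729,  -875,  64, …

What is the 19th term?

100

Split by position mod 3 into 3 tracks.
Track A = 16, 25, 36, 49, 64: the squares 4², 5², 6², ….
Track B = 216, 343, 512, 729: perfect cubes starting at 6³.
Track C = -7, -35, -175, -875: a geometric progression (common ratio 5).
Position 19 → track A, term 7 = 100.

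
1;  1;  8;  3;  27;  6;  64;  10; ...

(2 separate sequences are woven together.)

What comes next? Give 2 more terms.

Positions 1, 3, 5, … form one subsequence and positions 2, 4, 6, … form another.
Subsequence A: 1, 8, 27, 64 — perfect cubes starting at 1³.
Subsequence B: 1, 3, 6, 10 — triangular numbers starting at T_1.
Position 9 falls in subsequence A as its term 5, giving 125.
Position 10 falls in subsequence B as its term 5, giving 15.

125, 15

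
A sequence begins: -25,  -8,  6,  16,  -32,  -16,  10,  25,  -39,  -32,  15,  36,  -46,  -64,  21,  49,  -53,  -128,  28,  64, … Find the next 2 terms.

-60, -256

Taking every 4th term gives 4 separate tracks.
Subsequence A: -25, -32, -39, -46, -53. Arithmetic with common difference −7.
Subsequence B: -8, -16, -32, -64, -128. Geometric, ×2 each step.
Subsequence C: 6, 10, 15, 21, 28. Triangular numbers n(n+1)/2 for n = 3, 4, ….
Subsequence D: 16, 25, 36, 49, 64. Perfect squares starting at 4².
Position 21 falls in subsequence A as its term 6, giving -60.
Position 22 → subsequence B, term 6 = -256.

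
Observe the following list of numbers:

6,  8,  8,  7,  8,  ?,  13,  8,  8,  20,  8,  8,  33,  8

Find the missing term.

8

The slot pattern repeats as ABB (period 3), so there are 2 interleaved tracks.
Subsequence A: 6, 7, 13, 20, 33 (a Fibonacci-like recurrence a_n = a_{n-1} + a_{n-2}).
Subsequence B: 8, 8, 8, ?, 8, 8, 8, 8, 8 (the constant sequence 8).
The gap is subsequence B's term 4; the rule gives 8.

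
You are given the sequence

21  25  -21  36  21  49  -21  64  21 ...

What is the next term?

Positions 1, 3, 5, … form one subsequence and positions 2, 4, 6, … form another.
Track A: 21, -21, 21, -21, 21 — the oscillation 21·(−1)^(n+1).
Track B: 25, 36, 49, 64 — the squares 5², 6², 7², ….
The 10th slot belongs to track B; its 5th term is 81.

81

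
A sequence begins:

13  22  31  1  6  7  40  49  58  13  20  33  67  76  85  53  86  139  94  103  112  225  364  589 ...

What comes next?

Positions follow the repeating pattern AAABBB; grouping by letter gives 2 tracks.
Stream A: 13, 22, 31, 40, 49, 58, 67, 76, 85, 94, 103, 112. Arithmetic, step +9.
Stream B: 1, 6, 7, 13, 20, 33, 53, 86, 139, 225, 364, 589. Fibonacci-style (each term is the sum of the two before it).
Position 25 falls in stream A as its term 13, giving 121.

121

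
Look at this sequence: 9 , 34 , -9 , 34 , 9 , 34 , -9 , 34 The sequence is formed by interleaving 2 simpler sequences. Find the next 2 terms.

9, 34

Split by position mod 2 into 2 tracks.
Subsequence A: 9, -9, 9, -9 (alternating ±9).
Subsequence B: 34, 34, 34, 34 (the constant sequence 34).
Position 9 → subsequence A, term 5 = 9.
The 10th slot belongs to subsequence B; its 5th term is 34.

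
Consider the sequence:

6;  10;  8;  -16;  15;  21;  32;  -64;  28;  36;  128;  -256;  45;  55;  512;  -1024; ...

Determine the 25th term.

Positions follow the repeating pattern AABB; grouping by letter gives 2 tracks.
Track A: 6, 10, 15, 21, 28, 36, 45, 55. Triangular numbers starting at T_3.
Track B: 8, -16, 32, -64, 128, -256, 512, -1024. Multiplying by -2 each time.
Term 25 comes from track A (its 13th entry): 120.

120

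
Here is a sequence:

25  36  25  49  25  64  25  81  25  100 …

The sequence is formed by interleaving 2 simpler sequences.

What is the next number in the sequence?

The terms cycle through 2 interleaved subsequences.
Stream A: 25, 25, 25, 25, 25 — the constant sequence 25.
Stream B: 36, 49, 64, 81, 100 — consecutive squares n² from n = 6.
The 11th slot belongs to stream A; its 6th term is 25.

25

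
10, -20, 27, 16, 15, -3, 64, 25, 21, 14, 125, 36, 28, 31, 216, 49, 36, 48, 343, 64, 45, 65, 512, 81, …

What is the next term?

Read the sequence 4 terms at a time; column i is its own pattern.
Subsequence A is 10, 15, 21, 28, 36, 45, which is triangular numbers starting at T_4.
Subsequence B is -20, -3, 14, 31, 48, 65, which is arithmetic, step +17.
Subsequence C is 27, 64, 125, 216, 343, 512, which is the cubes 3³, 4³, 5³, ….
Subsequence D is 16, 25, 36, 49, 64, 81, which is consecutive squares n² from n = 4.
Position 25 falls in subsequence A as its term 7, giving 55.

55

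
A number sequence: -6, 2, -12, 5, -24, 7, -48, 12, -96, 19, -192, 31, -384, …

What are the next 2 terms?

50, -768

The terms cycle through 2 interleaved subsequences.
Stream A: -6, -12, -24, -48, -96, -192, -384 — multiplying by 2 each time.
Stream B: 2, 5, 7, 12, 19, 31 — a Fibonacci-like recurrence a_n = a_{n-1} + a_{n-2}.
Position 14 → stream B, term 7 = 50.
Term 15 comes from stream A (its 8th entry): -768.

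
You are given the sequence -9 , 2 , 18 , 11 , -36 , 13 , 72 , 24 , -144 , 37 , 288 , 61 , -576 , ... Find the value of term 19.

Split by position mod 2 into 2 tracks.
Track A: -9, 18, -36, 72, -144, 288, -576. Geometric, ×-2 each step.
Track B: 2, 11, 13, 24, 37, 61. Fibonacci-style (each term is the sum of the two before it).
Term 19 comes from track A (its 10th entry): 4608.

4608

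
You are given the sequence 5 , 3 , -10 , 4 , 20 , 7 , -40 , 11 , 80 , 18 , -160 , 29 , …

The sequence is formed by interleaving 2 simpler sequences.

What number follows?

The terms cycle through 2 interleaved subsequences.
Track A: 5, -10, 20, -40, 80, -160 (a geometric progression (common ratio -2)).
Track B: 3, 4, 7, 11, 18, 29 (a Fibonacci-like recurrence a_n = a_{n-1} + a_{n-2}).
Term 13 comes from track A (its 7th entry): 320.

320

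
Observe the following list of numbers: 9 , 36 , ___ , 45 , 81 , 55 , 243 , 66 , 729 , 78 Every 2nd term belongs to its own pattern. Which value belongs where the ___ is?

27

Split by position mod 2 into 2 tracks.
Track A: 9, ?, 81, 243, 729 — geometric, ×3 each step.
Track B: 36, 45, 55, 66, 78 — triangular numbers starting at T_8.
Filling track A at index 2 by its rule yields 27.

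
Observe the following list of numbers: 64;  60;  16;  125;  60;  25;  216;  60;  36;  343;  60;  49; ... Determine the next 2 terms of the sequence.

Read the sequence 3 terms at a time; column i is its own pattern.
Track A = 64, 125, 216, 343: the cubes 4³, 5³, 6³, ….
Track B = 60, 60, 60, 60: constant 60.
Track C = 16, 25, 36, 49: consecutive squares n² from n = 4.
Position 13 falls in track A as its term 5, giving 512.
Position 14 → track B, term 5 = 60.

512, 60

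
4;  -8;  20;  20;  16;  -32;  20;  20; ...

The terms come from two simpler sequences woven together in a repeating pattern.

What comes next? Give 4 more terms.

Positions follow the repeating pattern AABB; grouping by letter gives 2 tracks.
Subsequence A = 4, -8, 16, -32: multiplying by -2 each time.
Subsequence B = 20, 20, 20, 20: constant 20.
Term 9 comes from subsequence A (its 5th entry): 64.
The 10th slot belongs to subsequence A; its 6th term is -128.
Position 11 falls in subsequence B as its term 5, giving 20.
Position 12 falls in subsequence B as its term 6, giving 20.

64, -128, 20, 20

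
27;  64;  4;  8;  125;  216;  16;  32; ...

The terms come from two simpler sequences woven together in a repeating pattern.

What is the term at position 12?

The slot pattern repeats as AABB (period 4), so there are 2 interleaved tracks.
Track A: 27, 64, 125, 216. Perfect cubes starting at 3³.
Track B: 4, 8, 16, 32. Successive powers of 2.
Term 12 comes from track B (its 6th entry): 128.

128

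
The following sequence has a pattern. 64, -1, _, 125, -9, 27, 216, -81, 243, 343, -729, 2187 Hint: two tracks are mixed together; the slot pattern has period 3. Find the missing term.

3

Reading positions in blocks of 3 reveals the pattern ABB — 2 tracks woven together.
Track A = 64, 125, 216, 343: consecutive cubes n³ from n = 4.
Track B = -1, ?, -9, 27, -81, 243, -729, 2187: a geometric progression (common ratio -3).
Filling track B at index 2 by its rule yields 3.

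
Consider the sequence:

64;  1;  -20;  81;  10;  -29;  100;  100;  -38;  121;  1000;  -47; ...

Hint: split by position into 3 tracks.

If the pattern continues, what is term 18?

Read the sequence 3 terms at a time; column i is its own pattern.
Stream A: 64, 81, 100, 121 — perfect squares starting at 8².
Stream B: 1, 10, 100, 1000 — successive powers of 10.
Stream C: -20, -29, -38, -47 — subtracting 9 each time.
Position 18 falls in stream C as its term 6, giving -65.

-65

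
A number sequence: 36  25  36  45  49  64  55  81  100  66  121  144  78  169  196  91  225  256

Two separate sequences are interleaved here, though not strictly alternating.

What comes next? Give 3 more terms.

105, 289, 324

Reading positions in blocks of 3 reveals the pattern ABB — 2 tracks woven together.
Stream A: 36, 45, 55, 66, 78, 91 (triangular numbers starting at T_8).
Stream B: 25, 36, 49, 64, 81, 100, 121, 144, 169, 196, 225, 256 (perfect squares starting at 5²).
The 19th slot belongs to stream A; its 7th term is 105.
The 20th slot belongs to stream B; its 13th term is 289.
Term 21 comes from stream B (its 14th entry): 324.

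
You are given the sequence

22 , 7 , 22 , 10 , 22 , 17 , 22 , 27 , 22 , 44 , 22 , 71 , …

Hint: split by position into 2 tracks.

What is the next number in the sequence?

22

Taking every 2nd term gives 2 separate tracks.
Stream A: 22, 22, 22, 22, 22, 22 — the constant sequence 22.
Stream B: 7, 10, 17, 27, 44, 71 — each term equals the sum of the previous two.
The 13th slot belongs to stream A; its 7th term is 22.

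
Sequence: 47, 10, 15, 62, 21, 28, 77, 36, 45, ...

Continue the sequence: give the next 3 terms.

The slot pattern repeats as ABB (period 3), so there are 2 interleaved tracks.
Stream A: 47, 62, 77 (linear: a_n = 32 + 15·n).
Stream B: 10, 15, 21, 28, 36, 45 (triangular numbers starting at T_4).
Position 10 → stream A, term 4 = 92.
Position 11 falls in stream B as its term 7, giving 55.
Position 12 falls in stream B as its term 8, giving 66.

92, 55, 66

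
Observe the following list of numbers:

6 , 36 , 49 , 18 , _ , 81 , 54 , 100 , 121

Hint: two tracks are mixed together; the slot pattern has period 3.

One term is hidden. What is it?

64

Positions follow the repeating pattern ABB; grouping by letter gives 2 tracks.
Track A: 6, 18, 54. Geometric with ratio 3.
Track B: 36, 49, ?, 81, 100, 121. The squares 6², 7², 8², ….
The gap is track B's term 3; the rule gives 64.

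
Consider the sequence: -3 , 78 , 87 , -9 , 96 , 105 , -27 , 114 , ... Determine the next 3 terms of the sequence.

123, -81, 132

The slot pattern repeats as ABB (period 3), so there are 2 interleaved tracks.
Track A is -3, -9, -27, which is multiplying by 3 each time.
Track B is 78, 87, 96, 105, 114, which is linear: a_n = 69 + 9·n.
Position 9 falls in track B as its term 6, giving 123.
The 10th slot belongs to track A; its 4th term is -81.
The 11th slot belongs to track B; its 7th term is 132.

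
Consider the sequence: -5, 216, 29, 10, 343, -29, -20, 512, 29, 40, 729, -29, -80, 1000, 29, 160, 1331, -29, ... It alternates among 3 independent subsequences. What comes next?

-320

The terms cycle through 3 interleaved subsequences.
Subsequence A is -5, 10, -20, 40, -80, 160, which is multiplying by -2 each time.
Subsequence B is 216, 343, 512, 729, 1000, 1331, which is consecutive cubes n³ from n = 6.
Subsequence C is 29, -29, 29, -29, 29, -29, which is alternating ±29.
Position 19 falls in subsequence A as its term 7, giving -320.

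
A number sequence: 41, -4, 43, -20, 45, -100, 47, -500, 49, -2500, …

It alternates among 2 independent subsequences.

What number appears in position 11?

Positions 1, 3, 5, … form one subsequence and positions 2, 4, 6, … form another.
Subsequence A: 41, 43, 45, 47, 49 (arithmetic with common difference +2).
Subsequence B: -4, -20, -100, -500, -2500 (geometric, ×5 each step).
The 11th slot belongs to subsequence A; its 6th term is 51.

51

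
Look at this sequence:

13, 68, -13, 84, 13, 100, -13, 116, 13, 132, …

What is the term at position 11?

Odd-indexed and even-indexed terms follow separate rules.
Track A: 13, -13, 13, -13, 13 — the oscillation 13·(−1)^(n+1).
Track B: 68, 84, 100, 116, 132 — arithmetic with common difference +16.
Position 11 → track A, term 6 = -13.

-13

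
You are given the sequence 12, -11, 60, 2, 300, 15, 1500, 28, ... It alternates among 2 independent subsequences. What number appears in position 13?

The terms cycle through 2 interleaved subsequences.
Stream A is 12, 60, 300, 1500, which is geometric with ratio 5.
Stream B is -11, 2, 15, 28, which is arithmetic, step +13.
Position 13 → stream A, term 7 = 187500.

187500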